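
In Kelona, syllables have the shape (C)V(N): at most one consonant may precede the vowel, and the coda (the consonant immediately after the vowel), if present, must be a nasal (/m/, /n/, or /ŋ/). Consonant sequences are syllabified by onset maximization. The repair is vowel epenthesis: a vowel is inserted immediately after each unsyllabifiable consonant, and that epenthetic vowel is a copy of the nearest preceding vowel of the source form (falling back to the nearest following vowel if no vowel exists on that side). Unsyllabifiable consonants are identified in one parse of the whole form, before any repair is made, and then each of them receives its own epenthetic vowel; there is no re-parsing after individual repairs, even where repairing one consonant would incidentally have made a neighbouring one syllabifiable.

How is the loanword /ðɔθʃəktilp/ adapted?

Syllabifying with onset maximization leaves /θ/, /k/, /l/, /p/ stranded (only a nasal (/m/, /n/, or /ŋ/) is licensed in coda position; onsets are limited to one consonant).
Inserting the epenthetic vowel yields /θ/ → /θɔ/, /k/ → /kə/, /l/ → /li/, /p/ → /pi/.

ðɔθɔʃəkətilipi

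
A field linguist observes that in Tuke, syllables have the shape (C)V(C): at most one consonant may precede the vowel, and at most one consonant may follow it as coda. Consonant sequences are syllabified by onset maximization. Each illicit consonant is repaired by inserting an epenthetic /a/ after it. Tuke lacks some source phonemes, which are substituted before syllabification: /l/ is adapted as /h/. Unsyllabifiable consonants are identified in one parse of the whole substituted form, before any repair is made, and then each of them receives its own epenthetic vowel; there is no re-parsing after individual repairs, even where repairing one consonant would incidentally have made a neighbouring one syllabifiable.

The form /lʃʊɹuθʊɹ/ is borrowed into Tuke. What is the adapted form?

Substitution: /l/ → /h/, giving /hʃʊɹuθʊɹ/.
The consonants /h/ cannot be parsed into a legal (C)V(C) syllable (at most one coda consonant is licensed; onsets are limited to one consonant).
Each unlicensed consonant becomes the onset of a new syllable: /h/ → /ha/.

haʃʊɹuθʊɹ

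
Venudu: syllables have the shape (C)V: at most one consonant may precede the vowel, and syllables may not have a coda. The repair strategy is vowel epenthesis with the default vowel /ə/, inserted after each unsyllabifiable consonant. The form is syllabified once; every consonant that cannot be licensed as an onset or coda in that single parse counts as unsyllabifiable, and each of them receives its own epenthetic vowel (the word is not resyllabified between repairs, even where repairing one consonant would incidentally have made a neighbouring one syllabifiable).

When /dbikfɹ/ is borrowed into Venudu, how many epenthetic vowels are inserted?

4

The unsyllabifiable consonants are /d/, /k/, /f/, /ɹ/; each receives one epenthetic vowel.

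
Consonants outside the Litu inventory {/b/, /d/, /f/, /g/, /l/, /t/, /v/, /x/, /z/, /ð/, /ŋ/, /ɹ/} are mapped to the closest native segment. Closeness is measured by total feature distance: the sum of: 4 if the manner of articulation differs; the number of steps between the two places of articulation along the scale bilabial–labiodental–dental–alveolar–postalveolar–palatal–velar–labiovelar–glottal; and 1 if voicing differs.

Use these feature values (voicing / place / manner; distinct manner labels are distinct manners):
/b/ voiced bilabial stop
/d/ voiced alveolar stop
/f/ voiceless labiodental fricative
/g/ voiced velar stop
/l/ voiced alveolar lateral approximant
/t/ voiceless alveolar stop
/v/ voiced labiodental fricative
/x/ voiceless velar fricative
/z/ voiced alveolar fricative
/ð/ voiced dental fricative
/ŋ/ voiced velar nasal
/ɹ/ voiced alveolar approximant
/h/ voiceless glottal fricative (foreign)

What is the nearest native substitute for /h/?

/x/ is closest: same manner (fricative), place distance 2 (glottal→velar), same voicing; total 2. Next closest is /z/ at distance 6.

x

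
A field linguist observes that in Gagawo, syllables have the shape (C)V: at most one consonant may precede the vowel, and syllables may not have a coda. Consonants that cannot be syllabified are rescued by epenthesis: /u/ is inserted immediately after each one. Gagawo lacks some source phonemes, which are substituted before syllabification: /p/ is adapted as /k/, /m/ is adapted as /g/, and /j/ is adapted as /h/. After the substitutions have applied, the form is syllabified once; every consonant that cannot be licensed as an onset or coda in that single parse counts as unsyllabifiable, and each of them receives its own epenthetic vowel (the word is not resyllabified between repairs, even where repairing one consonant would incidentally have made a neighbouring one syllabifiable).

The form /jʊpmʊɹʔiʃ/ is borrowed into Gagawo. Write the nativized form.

hʊkugʊɹuʔiʃu

Substitution: /j/ → /h/, /p/ → /k/, /m/ → /g/, giving /hʊkgʊɹʔiʃ/.
Syllabifying with onset maximization leaves /k/, /ɹ/, /ʃ/ stranded (no codas are permitted; onsets are limited to one consonant).
Epenthesis after each stranded consonant: /k/ → /ku/, /ɹ/ → /ɹu/, /ʃ/ → /ʃu/.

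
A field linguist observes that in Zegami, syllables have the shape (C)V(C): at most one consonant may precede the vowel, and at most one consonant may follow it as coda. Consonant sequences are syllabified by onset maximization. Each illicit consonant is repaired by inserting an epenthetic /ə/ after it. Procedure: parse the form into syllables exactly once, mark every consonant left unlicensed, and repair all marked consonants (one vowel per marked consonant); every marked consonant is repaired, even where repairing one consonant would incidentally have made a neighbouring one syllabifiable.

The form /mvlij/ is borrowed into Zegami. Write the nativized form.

məvəlij

Syllabifying with onset maximization leaves /m/, /v/ stranded (at most one coda consonant is licensed; onsets are limited to one consonant).
Each unlicensed consonant becomes the onset of a new syllable: /m/ → /mə/, /v/ → /və/.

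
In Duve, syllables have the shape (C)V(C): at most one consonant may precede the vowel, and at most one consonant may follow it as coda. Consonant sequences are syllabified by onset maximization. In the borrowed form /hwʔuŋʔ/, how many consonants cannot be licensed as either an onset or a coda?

Under (C)V(C), the unsyllabifiable consonants are /h/, /w/, /ʔ/ (at most one coda consonant is licensed; onsets are limited to one consonant).

3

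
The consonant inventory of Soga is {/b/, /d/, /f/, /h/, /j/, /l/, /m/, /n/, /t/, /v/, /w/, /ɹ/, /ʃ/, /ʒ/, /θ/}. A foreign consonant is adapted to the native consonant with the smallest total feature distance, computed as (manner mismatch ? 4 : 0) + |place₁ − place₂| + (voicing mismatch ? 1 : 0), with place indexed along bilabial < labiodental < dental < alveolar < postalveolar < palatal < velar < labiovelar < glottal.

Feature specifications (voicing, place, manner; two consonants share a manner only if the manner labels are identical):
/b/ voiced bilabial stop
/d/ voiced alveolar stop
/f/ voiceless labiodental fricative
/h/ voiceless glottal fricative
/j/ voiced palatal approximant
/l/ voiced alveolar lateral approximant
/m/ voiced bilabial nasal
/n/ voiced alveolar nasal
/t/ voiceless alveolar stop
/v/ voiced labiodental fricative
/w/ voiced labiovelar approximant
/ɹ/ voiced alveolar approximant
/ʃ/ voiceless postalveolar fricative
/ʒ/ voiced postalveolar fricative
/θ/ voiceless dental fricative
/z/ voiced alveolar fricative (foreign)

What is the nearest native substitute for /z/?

/ʒ/ is closest: same manner (fricative), place distance 1 (alveolar→postalveolar), same voicing; total 1. Next closest is /v/ at distance 2.

ʒ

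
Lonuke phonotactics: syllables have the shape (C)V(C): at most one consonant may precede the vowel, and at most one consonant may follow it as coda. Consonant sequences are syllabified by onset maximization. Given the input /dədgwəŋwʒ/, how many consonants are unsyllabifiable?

3

Syllabifying with onset maximization leaves /g/, /w/, /ʒ/ stranded (at most one coda consonant is licensed; onsets are limited to one consonant).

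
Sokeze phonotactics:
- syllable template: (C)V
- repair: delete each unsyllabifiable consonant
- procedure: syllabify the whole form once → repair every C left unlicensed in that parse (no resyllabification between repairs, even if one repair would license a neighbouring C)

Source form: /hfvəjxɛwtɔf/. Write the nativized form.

vəxɛtɔ

The consonants /h/, /f/, /j/, /w/, /f/ cannot be parsed into a legal (C)V syllable (no codas are permitted; onsets are limited to one consonant).
Deletion applies to /h/, /f/, /j/, /w/, /f/.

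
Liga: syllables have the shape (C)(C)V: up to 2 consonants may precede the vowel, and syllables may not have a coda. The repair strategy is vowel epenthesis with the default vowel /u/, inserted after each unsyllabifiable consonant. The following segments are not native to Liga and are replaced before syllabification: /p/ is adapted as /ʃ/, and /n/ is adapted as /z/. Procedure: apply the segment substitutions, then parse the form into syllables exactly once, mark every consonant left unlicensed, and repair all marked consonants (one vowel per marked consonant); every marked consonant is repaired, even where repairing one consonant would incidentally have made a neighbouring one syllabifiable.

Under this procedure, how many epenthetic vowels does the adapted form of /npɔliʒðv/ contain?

3

After substitution the input is /zʃɔliʒðv/.
The unsyllabifiable consonants are /ʒ/, /ð/, /v/; each receives one epenthetic vowel.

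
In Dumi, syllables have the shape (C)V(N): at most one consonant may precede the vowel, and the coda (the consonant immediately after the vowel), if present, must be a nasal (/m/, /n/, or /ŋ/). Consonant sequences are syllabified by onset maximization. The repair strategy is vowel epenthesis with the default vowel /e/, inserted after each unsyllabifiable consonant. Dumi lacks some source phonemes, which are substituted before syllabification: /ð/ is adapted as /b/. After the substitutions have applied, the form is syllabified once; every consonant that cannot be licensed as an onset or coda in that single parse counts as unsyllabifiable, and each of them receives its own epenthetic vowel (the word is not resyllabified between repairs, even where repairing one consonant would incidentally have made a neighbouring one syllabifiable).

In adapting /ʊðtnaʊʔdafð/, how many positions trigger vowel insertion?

5

After substitution the input is /ʊbtnaʊʔdafb/.
The unsyllabifiable consonants are /b/, /t/, /ʔ/, /f/, /b/; each receives one epenthetic vowel.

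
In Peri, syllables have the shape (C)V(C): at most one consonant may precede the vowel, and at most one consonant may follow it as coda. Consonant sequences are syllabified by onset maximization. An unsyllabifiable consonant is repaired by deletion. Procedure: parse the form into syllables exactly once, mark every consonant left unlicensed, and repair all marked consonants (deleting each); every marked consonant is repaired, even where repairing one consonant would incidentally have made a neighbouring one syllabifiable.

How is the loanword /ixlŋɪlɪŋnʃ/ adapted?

Syllabifying with onset maximization leaves /l/, /n/, /ʃ/ stranded (at most one coda consonant is licensed; onsets are limited to one consonant).
Deleting the stranded consonants removes /l/, /n/, /ʃ/.

ixŋɪlɪŋ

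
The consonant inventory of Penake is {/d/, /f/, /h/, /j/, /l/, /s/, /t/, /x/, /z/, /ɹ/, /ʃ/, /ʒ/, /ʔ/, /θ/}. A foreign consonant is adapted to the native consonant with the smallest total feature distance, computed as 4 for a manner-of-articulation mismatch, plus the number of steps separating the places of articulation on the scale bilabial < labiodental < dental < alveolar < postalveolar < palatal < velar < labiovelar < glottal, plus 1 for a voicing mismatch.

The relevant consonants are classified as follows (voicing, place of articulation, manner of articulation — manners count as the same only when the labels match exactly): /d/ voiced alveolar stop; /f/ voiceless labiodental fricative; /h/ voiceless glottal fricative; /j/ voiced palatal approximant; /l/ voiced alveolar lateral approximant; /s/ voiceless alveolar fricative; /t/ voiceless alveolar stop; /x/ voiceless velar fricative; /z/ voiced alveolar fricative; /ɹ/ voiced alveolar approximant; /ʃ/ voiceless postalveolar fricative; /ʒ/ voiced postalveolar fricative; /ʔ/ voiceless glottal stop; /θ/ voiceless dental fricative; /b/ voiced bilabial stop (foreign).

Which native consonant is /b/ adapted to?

/d/ is closest: same manner (stop), place distance 3 (bilabial→alveolar), same voicing; total 3. Next closest is /t/ at distance 4.

d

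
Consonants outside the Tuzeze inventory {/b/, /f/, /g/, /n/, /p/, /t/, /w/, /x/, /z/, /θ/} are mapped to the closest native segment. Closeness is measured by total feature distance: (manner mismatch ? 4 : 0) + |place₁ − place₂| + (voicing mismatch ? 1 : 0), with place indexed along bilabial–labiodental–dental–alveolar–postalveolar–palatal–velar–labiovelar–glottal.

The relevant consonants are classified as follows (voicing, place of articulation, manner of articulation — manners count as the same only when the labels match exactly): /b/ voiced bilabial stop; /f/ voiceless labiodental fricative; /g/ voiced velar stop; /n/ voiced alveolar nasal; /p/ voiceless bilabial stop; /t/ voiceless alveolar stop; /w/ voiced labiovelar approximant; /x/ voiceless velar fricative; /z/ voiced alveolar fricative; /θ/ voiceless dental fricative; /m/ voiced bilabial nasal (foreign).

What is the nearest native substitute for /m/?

/n/ is closest: same manner (nasal), place distance 3 (bilabial→alveolar), same voicing; total 3. Next closest is /b/ at distance 4.

n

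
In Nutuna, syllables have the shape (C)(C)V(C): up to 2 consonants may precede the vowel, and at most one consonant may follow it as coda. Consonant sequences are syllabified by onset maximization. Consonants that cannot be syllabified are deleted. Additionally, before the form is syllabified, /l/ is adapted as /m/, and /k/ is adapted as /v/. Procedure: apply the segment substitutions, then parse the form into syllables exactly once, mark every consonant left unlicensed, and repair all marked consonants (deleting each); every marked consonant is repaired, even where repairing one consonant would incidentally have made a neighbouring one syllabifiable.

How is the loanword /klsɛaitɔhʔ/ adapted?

Substitution: /k/ → /v/, /l/ → /m/, giving /vmsɛaitɔhʔ/.
Syllabifying with onset maximization leaves /v/, /ʔ/ stranded (at most one coda consonant is licensed; onsets may contain at most 2 consonants).
Deletion applies to /v/, /ʔ/.

msɛaitɔh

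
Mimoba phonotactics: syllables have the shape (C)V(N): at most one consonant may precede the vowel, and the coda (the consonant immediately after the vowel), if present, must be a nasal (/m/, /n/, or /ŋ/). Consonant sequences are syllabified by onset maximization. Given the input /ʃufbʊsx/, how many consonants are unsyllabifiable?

3

The consonants /f/, /s/, /x/ cannot be parsed into a legal (C)V(N) syllable (only a nasal (/m/, /n/, or /ŋ/) is licensed in coda position; onsets are limited to one consonant).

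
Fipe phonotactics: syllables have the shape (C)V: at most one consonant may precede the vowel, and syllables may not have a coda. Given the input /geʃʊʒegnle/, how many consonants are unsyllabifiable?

Syllabifying with onset maximization leaves /g/, /n/ stranded (no codas are permitted; onsets are limited to one consonant).

2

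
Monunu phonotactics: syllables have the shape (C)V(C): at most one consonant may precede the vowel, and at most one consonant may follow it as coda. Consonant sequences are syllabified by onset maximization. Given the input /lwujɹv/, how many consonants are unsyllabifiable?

3

Syllabifying with onset maximization leaves /l/, /ɹ/, /v/ stranded (at most one coda consonant is licensed; onsets are limited to one consonant).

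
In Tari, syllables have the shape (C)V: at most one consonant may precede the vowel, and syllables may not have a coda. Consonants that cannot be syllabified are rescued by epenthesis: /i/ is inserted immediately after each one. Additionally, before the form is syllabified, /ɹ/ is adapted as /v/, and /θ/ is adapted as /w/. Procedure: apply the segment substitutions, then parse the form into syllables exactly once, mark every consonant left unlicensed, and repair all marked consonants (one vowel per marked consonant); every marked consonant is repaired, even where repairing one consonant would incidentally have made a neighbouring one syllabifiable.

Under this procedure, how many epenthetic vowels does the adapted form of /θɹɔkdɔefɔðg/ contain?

4

After substitution the input is /wvɔkdɔefɔðg/.
The unsyllabifiable consonants are /w/, /k/, /ð/, /g/; each receives one epenthetic vowel.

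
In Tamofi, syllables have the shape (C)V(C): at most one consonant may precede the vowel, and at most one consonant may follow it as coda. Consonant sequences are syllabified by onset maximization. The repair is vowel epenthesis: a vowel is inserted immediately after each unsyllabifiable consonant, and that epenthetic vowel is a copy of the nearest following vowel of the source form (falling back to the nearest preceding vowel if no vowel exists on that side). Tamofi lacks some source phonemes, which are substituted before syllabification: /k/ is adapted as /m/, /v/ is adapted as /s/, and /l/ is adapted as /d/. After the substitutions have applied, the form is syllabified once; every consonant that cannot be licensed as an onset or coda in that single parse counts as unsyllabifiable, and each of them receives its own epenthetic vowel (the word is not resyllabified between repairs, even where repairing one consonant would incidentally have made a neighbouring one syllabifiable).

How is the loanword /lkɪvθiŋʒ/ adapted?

dɪmɪsθiŋʒi

Substitution: /l/ → /d/, /k/ → /m/, /v/ → /s/, giving /dmɪsθiŋʒ/.
The consonants /d/, /ʒ/ cannot be parsed into a legal (C)V(C) syllable (at most one coda consonant is licensed; onsets are limited to one consonant).
Each unlicensed consonant becomes the onset of a new syllable: /d/ → /dɪ/, /ʒ/ → /ʒi/.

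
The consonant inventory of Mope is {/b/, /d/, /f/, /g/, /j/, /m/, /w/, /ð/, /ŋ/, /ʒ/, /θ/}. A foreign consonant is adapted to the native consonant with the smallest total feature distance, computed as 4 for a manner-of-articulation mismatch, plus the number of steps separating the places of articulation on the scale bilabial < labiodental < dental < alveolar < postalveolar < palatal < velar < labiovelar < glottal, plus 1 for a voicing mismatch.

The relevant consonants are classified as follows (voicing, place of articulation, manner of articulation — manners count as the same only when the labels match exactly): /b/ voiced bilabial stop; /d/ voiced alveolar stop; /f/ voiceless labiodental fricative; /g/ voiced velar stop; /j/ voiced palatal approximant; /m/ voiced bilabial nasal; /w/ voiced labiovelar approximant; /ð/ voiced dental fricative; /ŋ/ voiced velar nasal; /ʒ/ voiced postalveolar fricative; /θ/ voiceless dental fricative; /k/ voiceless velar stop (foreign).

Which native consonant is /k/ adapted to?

/g/ is closest: same manner (stop), place distance 0 (velar→velar), voicing differs (+1); total 1. Next closest is /d/ at distance 4.

g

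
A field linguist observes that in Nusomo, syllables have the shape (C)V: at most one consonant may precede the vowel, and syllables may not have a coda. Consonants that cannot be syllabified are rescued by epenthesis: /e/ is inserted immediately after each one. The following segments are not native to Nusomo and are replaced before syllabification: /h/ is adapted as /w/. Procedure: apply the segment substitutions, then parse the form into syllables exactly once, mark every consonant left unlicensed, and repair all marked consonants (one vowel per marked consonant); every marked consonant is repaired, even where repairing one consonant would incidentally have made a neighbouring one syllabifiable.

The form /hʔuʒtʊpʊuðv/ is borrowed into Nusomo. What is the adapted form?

Substitution: /h/ → /w/, giving /wʔuʒtʊpʊuðv/.
Under (C)V, the unsyllabifiable consonants are /w/, /ʒ/, /ð/, /v/ (no codas are permitted; onsets are limited to one consonant).
Each unlicensed consonant becomes the onset of a new syllable: /w/ → /we/, /ʒ/ → /ʒe/, /ð/ → /ðe/, /v/ → /ve/.

weʔuʒetʊpʊuðeve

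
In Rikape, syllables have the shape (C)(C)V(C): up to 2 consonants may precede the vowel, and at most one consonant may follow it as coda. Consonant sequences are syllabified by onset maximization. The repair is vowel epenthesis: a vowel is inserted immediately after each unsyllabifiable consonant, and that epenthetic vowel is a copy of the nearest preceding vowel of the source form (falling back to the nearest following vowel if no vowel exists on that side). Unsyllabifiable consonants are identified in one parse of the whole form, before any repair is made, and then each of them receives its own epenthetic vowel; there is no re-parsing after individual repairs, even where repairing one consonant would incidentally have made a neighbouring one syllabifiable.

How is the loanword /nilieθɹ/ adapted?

nilieθɹe

Syllabifying with onset maximization leaves /ɹ/ stranded (at most one coda consonant is licensed; onsets may contain at most 2 consonants).
Each unlicensed consonant becomes the onset of a new syllable: /ɹ/ → /ɹe/.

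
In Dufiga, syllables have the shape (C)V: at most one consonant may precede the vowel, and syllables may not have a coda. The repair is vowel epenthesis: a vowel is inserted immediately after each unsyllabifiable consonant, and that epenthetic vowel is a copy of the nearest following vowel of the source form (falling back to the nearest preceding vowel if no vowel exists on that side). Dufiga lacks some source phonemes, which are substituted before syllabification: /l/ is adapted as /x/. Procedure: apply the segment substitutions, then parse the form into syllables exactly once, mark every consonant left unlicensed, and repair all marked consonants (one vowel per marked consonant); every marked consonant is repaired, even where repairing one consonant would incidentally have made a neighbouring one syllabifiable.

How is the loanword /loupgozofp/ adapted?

Substitution: /l/ → /x/, giving /xoupgozofp/.
Under (C)V, the unsyllabifiable consonants are /p/, /f/, /p/ (no codas are permitted; onsets are limited to one consonant).
Inserting the epenthetic vowel yields /p/ → /po/, /f/ → /fo/, /p/ → /po/.

xoupogozofopo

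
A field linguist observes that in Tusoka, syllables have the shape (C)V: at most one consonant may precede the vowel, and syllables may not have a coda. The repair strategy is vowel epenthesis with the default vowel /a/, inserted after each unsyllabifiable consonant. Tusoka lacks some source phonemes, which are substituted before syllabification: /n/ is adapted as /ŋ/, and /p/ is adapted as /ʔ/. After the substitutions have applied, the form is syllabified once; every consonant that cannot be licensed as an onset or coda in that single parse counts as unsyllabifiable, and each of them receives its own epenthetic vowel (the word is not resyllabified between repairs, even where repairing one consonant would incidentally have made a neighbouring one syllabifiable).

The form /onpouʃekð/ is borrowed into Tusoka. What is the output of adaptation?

oŋaʔouʃekaða

Substitution: /n/ → /ŋ/, /p/ → /ʔ/, giving /oŋʔouʃekð/.
Syllabifying with onset maximization leaves /ŋ/, /k/, /ð/ stranded (no codas are permitted; onsets are limited to one consonant).
Inserting the epenthetic vowel yields /ŋ/ → /ŋa/, /k/ → /ka/, /ð/ → /ða/.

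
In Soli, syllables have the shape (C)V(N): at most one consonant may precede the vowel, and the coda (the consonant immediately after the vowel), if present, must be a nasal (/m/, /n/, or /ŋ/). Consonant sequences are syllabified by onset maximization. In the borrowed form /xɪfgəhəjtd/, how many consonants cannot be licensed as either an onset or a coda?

Under (C)V(N), the unsyllabifiable consonants are /f/, /j/, /t/, /d/ (only a nasal (/m/, /n/, or /ŋ/) is licensed in coda position; onsets are limited to one consonant).

4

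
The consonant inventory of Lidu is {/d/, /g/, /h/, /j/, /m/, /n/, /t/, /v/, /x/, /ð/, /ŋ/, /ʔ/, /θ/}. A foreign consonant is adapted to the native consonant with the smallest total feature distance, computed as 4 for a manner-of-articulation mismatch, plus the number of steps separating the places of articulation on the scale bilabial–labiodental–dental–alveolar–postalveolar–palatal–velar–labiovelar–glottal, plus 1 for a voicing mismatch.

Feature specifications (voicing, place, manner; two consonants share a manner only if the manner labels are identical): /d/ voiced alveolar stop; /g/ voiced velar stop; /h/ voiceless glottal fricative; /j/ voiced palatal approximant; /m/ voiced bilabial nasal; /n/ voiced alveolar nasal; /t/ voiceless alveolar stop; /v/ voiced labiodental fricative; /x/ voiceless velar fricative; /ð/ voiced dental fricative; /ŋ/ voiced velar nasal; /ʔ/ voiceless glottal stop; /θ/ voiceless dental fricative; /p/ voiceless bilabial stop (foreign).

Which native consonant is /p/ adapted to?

/t/ is closest: same manner (stop), place distance 3 (bilabial→alveolar), same voicing; total 3. Next closest is /d/ at distance 4.

t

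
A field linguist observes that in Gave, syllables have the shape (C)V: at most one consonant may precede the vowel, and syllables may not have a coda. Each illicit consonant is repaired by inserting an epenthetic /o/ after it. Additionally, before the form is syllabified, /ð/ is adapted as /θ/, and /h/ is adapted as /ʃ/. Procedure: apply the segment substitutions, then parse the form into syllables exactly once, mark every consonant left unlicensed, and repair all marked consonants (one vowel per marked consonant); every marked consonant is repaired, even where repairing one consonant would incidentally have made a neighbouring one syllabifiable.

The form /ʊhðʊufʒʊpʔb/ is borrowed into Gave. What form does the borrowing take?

ʊʃoθʊufoʒʊpoʔobo

Substitution: /h/ → /ʃ/, /ð/ → /θ/, giving /ʊʃθʊufʒʊpʔb/.
Under (C)V, the unsyllabifiable consonants are /ʃ/, /f/, /p/, /ʔ/, /b/ (no codas are permitted; onsets are limited to one consonant).
Epenthesis after each stranded consonant: /ʃ/ → /ʃo/, /f/ → /fo/, /p/ → /po/, /ʔ/ → /ʔo/, /b/ → /bo/.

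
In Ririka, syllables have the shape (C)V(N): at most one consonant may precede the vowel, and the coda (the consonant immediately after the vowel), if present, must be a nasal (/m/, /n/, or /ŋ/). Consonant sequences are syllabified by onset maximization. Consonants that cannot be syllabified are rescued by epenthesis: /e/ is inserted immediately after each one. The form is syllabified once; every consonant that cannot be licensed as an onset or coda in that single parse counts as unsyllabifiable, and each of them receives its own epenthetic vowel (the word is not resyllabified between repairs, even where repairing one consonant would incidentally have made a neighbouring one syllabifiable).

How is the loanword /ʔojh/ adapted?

Under (C)V(N), the unsyllabifiable consonants are /j/, /h/ (only a nasal (/m/, /n/, or /ŋ/) is licensed in coda position; onsets are limited to one consonant).
Each unlicensed consonant becomes the onset of a new syllable: /j/ → /je/, /h/ → /he/.

ʔojehe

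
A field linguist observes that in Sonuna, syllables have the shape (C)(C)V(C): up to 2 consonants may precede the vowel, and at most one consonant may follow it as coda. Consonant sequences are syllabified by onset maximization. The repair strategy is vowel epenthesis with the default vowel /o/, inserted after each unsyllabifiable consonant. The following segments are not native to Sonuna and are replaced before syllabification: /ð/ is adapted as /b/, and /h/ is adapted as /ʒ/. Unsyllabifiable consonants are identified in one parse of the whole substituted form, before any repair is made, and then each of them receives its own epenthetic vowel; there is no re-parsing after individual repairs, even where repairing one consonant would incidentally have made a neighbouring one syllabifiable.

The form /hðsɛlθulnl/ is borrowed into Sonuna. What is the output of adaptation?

ʒobsɛlθulnolo

Substitution: /h/ → /ʒ/, /ð/ → /b/, giving /ʒbsɛlθulnl/.
Syllabifying with onset maximization leaves /ʒ/, /n/, /l/ stranded (at most one coda consonant is licensed; onsets may contain at most 2 consonants).
Epenthesis after each stranded consonant: /ʒ/ → /ʒo/, /n/ → /no/, /l/ → /lo/.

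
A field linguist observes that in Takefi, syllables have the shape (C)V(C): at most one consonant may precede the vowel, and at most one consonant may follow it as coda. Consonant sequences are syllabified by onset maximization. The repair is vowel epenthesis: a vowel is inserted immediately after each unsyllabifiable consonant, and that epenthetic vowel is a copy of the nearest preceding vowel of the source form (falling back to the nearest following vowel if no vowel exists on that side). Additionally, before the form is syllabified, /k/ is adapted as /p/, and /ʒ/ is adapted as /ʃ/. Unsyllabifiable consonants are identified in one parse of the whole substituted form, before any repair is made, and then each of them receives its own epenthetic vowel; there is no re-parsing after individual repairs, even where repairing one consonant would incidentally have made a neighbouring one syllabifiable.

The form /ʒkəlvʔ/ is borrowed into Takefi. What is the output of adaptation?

ʃəpəlvəʔə

Substitution: /ʒ/ → /ʃ/, /k/ → /p/, giving /ʃpəlvʔ/.
The consonants /ʃ/, /v/, /ʔ/ cannot be parsed into a legal (C)V(C) syllable (at most one coda consonant is licensed; onsets are limited to one consonant).
Each unlicensed consonant becomes the onset of a new syllable: /ʃ/ → /ʃə/, /v/ → /və/, /ʔ/ → /ʔə/.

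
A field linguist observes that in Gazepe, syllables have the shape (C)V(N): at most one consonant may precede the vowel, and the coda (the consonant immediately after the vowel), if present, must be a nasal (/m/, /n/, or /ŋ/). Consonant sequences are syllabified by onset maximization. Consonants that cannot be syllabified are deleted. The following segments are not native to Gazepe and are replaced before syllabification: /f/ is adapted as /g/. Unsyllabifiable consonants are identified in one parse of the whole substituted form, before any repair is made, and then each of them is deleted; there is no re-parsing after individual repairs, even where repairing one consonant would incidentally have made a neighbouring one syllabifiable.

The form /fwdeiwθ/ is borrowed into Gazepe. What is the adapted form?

Substitution: /f/ → /g/, giving /gwdeiwθ/.
Under (C)V(N), the unsyllabifiable consonants are /g/, /w/, /w/, /θ/ (only a nasal (/m/, /n/, or /ŋ/) is licensed in coda position; onsets are limited to one consonant).
Deletion applies to /g/, /w/, /w/, /θ/.

dei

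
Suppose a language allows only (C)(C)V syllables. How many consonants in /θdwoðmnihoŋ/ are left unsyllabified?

Syllabifying with onset maximization leaves /θ/, /ð/, /ŋ/ stranded (no codas are permitted; onsets may contain at most 2 consonants).

3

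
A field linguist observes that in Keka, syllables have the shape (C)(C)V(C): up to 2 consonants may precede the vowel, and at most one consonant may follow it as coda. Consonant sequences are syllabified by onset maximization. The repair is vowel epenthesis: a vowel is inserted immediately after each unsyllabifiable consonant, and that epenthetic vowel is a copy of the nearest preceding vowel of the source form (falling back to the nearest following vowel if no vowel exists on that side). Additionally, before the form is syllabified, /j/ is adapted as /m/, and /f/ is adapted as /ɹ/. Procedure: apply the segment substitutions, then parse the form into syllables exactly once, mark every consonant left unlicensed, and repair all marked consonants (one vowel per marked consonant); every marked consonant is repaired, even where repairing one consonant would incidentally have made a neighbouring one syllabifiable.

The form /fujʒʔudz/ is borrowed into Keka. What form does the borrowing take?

Substitution: /f/ → /ɹ/, /j/ → /m/, giving /ɹumʒʔudz/.
Syllabifying with onset maximization leaves /z/ stranded (at most one coda consonant is licensed; onsets may contain at most 2 consonants).
Inserting the epenthetic vowel yields /z/ → /zu/.

ɹumʒʔudzu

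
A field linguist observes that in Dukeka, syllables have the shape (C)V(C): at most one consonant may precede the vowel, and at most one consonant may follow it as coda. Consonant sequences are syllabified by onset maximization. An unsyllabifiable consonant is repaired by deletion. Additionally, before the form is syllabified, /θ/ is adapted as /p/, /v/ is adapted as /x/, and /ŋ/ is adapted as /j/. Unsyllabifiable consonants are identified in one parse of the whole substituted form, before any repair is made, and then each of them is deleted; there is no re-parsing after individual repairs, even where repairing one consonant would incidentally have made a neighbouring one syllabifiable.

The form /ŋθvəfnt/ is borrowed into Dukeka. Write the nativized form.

xəf

Substitution: /ŋ/ → /j/, /θ/ → /p/, /v/ → /x/, giving /jpxəfnt/.
The consonants /j/, /p/, /n/, /t/ cannot be parsed into a legal (C)V(C) syllable (at most one coda consonant is licensed; onsets are limited to one consonant).
Each unlicensed consonant is deleted: /j/, /p/, /n/, /t/.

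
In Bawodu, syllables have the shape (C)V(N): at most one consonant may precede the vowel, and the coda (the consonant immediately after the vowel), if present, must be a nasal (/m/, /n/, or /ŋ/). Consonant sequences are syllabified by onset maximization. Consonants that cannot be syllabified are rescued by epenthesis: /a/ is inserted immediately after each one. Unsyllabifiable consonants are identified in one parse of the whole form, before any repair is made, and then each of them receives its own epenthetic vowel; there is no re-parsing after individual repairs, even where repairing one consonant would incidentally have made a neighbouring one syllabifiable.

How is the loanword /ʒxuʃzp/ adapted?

ʒaxuʃazapa

The consonants /ʒ/, /ʃ/, /z/, /p/ cannot be parsed into a legal (C)V(N) syllable (only a nasal (/m/, /n/, or /ŋ/) is licensed in coda position; onsets are limited to one consonant).
Inserting the epenthetic vowel yields /ʒ/ → /ʒa/, /ʃ/ → /ʃa/, /z/ → /za/, /p/ → /pa/.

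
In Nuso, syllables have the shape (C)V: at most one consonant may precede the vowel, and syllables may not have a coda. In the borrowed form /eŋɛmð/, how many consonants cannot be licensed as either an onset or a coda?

The consonants /m/, /ð/ cannot be parsed into a legal (C)V syllable (no codas are permitted; onsets are limited to one consonant).

2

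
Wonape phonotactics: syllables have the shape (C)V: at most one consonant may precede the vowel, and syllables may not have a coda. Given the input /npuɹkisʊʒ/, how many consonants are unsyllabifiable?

3

Syllabifying with onset maximization leaves /n/, /ɹ/, /ʒ/ stranded (no codas are permitted; onsets are limited to one consonant).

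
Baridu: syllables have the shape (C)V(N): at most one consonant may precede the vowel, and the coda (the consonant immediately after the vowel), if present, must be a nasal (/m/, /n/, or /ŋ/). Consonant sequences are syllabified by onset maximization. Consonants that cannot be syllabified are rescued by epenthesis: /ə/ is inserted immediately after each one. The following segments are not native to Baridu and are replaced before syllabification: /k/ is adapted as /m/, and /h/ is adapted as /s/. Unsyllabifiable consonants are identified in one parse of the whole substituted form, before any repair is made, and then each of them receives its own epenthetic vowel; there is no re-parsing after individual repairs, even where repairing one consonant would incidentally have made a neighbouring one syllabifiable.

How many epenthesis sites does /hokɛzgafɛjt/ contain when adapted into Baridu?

3

After substitution the input is /somɛzgafɛjt/.
The unsyllabifiable consonants are /z/, /j/, /t/; each receives one epenthetic vowel.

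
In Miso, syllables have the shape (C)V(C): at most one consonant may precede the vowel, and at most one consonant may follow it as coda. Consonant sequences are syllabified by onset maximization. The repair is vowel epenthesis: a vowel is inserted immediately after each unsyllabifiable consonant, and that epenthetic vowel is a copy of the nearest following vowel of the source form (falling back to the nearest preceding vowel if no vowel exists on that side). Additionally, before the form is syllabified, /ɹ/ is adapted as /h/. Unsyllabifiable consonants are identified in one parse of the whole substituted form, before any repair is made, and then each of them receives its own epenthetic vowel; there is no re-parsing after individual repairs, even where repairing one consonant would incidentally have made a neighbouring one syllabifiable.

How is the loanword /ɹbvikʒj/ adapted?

Substitution: /ɹ/ → /h/, giving /hbvikʒj/.
Under (C)V(C), the unsyllabifiable consonants are /h/, /b/, /ʒ/, /j/ (at most one coda consonant is licensed; onsets are limited to one consonant).
Epenthesis after each stranded consonant: /h/ → /hi/, /b/ → /bi/, /ʒ/ → /ʒi/, /j/ → /ji/.

hibivikʒiji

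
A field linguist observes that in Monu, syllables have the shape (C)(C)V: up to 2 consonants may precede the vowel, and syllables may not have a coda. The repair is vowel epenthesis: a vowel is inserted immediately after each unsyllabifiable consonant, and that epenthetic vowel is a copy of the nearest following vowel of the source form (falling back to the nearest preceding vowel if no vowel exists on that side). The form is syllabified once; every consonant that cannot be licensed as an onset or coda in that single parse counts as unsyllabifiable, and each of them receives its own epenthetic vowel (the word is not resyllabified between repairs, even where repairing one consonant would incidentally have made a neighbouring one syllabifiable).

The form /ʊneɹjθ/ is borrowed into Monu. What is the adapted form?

ʊneɹejeθe

Syllabifying with onset maximization leaves /ɹ/, /j/, /θ/ stranded (no codas are permitted; onsets may contain at most 2 consonants).
Inserting the epenthetic vowel yields /ɹ/ → /ɹe/, /j/ → /je/, /θ/ → /θe/.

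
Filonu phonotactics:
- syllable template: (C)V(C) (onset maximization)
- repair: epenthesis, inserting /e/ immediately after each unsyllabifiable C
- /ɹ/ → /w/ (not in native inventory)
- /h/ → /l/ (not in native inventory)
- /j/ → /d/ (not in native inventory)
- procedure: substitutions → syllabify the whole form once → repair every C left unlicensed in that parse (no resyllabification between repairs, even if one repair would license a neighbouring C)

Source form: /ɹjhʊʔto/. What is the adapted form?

wedelʊʔto

Substitution: /ɹ/ → /w/, /j/ → /d/, /h/ → /l/, giving /wdlʊʔto/.
Under (C)V(C), the unsyllabifiable consonants are /w/, /d/ (at most one coda consonant is licensed; onsets are limited to one consonant).
Epenthesis after each stranded consonant: /w/ → /we/, /d/ → /de/.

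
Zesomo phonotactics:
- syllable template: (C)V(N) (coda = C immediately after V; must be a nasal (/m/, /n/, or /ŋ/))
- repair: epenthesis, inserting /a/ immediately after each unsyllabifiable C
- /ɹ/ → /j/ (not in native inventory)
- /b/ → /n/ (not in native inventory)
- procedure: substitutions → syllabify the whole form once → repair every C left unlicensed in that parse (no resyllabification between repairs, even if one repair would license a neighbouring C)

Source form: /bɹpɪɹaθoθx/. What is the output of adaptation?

najapɪjaθoθaxa

Substitution: /b/ → /n/, /ɹ/ → /j/, giving /njpɪjaθoθx/.
Syllabifying with onset maximization leaves /n/, /j/, /θ/, /x/ stranded (only a nasal (/m/, /n/, or /ŋ/) is licensed in coda position; onsets are limited to one consonant).
Epenthesis after each stranded consonant: /n/ → /na/, /j/ → /ja/, /θ/ → /θa/, /x/ → /xa/.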